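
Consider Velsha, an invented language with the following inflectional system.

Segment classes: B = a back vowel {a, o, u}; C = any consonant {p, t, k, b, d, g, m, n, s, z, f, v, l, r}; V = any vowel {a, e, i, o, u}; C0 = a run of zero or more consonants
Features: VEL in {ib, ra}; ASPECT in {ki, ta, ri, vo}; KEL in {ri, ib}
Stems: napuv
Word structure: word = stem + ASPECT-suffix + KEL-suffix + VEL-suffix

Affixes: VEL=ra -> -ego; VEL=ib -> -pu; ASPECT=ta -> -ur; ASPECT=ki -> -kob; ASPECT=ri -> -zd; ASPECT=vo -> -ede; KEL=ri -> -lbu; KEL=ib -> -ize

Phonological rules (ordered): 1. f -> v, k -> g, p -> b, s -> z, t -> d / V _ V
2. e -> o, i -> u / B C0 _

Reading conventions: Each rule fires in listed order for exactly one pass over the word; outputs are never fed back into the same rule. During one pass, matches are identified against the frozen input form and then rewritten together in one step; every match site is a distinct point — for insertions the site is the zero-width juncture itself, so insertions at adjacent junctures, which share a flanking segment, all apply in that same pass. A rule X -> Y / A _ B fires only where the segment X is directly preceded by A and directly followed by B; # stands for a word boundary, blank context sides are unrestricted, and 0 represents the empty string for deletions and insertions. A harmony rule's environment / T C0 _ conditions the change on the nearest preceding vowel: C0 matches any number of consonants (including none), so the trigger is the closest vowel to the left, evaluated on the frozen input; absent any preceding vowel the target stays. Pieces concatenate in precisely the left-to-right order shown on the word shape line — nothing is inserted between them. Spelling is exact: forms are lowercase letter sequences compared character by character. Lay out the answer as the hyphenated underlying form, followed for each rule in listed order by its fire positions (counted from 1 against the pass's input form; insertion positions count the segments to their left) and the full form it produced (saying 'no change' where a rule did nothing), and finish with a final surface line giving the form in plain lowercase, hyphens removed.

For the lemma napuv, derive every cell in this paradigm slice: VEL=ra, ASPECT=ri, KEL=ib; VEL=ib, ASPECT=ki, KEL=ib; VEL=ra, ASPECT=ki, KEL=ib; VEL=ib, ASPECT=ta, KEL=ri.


cell VEL=ra, ASPECT=ri, KEL=ib:
underlying: napuv-zd-ize-ego
1. f -> v, k -> g, p -> b, s -> z, t -> d / V _ V: fires at position(s) 3: nabuvzdizeego
2. e -> o, i -> u / B C0 _: fires at position(s) 8: nabuvzduzeego
surface: nabuvzduzeego

cell VEL=ib, ASPECT=ki, KEL=ib:
underlying: napuv-kob-ize-pu
1. f -> v, k -> g, p -> b, s -> z, t -> d / V _ V: fires at position(s) 3, 12: nabuvkobizebu
2. e -> o, i -> u / B C0 _: fires at position(s) 9: nabuvkobuzebu
surface: nabuvkobuzebu

cell VEL=ra, ASPECT=ki, KEL=ib:
underlying: napuv-kob-ize-ego
1. f -> v, k -> g, p -> b, s -> z, t -> d / V _ V: fires at position(s) 3: nabuvkobizeego
2. e -> o, i -> u / B C0 _: fires at position(s) 9: nabuvkobuzeego
surface: nabuvkobuzeego

cell VEL=ib, ASPECT=ta, KEL=ri:
underlying: napuv-ur-lbu-pu
1. f -> v, k -> g, p -> b, s -> z, t -> d / V _ V: fires at position(s) 3, 11: nabuvurlbubu
2. e -> o, i -> u / B C0 _: no change
surface: nabuvurlbubu


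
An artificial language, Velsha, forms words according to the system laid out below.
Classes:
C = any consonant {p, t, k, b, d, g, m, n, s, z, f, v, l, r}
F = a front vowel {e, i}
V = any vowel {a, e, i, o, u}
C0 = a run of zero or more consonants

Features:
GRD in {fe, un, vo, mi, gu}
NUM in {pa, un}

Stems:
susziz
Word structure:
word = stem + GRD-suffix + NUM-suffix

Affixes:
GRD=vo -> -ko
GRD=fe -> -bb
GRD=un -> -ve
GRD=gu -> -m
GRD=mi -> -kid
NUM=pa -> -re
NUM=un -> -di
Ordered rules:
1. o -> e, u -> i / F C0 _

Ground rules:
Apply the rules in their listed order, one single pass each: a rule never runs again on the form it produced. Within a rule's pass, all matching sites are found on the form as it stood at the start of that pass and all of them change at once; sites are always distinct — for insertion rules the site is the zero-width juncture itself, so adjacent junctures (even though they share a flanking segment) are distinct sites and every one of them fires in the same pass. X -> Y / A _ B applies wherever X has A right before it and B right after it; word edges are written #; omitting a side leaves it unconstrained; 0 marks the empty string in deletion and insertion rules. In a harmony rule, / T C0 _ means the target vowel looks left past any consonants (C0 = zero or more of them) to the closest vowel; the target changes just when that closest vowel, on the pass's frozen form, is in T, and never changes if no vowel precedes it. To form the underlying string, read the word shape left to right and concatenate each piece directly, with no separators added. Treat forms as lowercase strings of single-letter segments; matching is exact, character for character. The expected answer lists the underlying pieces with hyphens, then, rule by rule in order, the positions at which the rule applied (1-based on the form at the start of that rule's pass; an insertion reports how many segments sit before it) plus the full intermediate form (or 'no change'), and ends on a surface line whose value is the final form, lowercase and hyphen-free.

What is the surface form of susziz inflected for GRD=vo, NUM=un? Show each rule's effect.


underlying: susziz-ko-di
1. o -> e, u -> i / F C0 _: fires at position(s) 8: suszizkedi
surface: suszizkedi


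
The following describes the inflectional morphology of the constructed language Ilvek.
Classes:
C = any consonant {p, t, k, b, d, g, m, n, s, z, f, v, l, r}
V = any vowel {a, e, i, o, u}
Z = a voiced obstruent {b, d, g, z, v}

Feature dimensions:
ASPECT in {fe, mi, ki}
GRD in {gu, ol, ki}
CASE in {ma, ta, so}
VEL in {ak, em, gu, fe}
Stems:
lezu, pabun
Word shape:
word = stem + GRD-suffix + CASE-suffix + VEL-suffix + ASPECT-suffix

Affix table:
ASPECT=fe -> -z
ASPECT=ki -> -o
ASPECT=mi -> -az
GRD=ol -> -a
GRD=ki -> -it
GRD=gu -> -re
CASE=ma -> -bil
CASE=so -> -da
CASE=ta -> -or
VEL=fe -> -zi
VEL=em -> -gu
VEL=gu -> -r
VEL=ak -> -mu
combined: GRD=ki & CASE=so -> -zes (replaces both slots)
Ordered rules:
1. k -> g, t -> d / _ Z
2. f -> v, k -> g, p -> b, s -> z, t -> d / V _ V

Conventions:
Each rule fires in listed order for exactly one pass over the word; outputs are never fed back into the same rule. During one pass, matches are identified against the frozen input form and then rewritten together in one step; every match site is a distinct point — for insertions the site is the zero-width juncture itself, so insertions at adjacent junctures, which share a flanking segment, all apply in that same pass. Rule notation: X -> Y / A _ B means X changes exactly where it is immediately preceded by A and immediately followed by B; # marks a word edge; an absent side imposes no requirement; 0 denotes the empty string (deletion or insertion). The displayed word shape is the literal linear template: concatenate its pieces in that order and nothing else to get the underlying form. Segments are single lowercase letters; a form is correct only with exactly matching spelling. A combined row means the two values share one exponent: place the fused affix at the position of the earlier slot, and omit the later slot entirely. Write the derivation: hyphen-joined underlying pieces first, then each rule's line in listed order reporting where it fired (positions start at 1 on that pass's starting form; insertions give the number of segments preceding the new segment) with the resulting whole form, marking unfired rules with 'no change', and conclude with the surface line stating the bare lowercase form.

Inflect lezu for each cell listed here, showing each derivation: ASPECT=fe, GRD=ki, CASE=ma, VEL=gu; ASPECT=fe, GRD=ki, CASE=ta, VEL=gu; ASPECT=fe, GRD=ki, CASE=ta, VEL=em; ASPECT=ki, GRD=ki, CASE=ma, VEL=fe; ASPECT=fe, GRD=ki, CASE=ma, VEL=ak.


cell ASPECT=fe, GRD=ki, CASE=ma, VEL=gu:
underlying: lezu-it-bil-r-z
1. k -> g, t -> d / _ Z: fires at position(s) 6: lezuidbilrz
2. f -> v, k -> g, p -> b, s -> z, t -> d / V _ V: no change
surface: lezuidbilrz

cell ASPECT=fe, GRD=ki, CASE=ta, VEL=gu:
underlying: lezu-it-or-r-z
1. k -> g, t -> d / _ Z: no change
2. f -> v, k -> g, p -> b, s -> z, t -> d / V _ V: fires at position(s) 6: lezuidorrz
surface: lezuidorrz

cell ASPECT=fe, GRD=ki, CASE=ta, VEL=em:
underlying: lezu-it-or-gu-z
1. k -> g, t -> d / _ Z: no change
2. f -> v, k -> g, p -> b, s -> z, t -> d / V _ V: fires at position(s) 6: lezuidorguz
surface: lezuidorguz

cell ASPECT=ki, GRD=ki, CASE=ma, VEL=fe:
underlying: lezu-it-bil-zi-o
1. k -> g, t -> d / _ Z: fires at position(s) 6: lezuidbilzio
2. f -> v, k -> g, p -> b, s -> z, t -> d / V _ V: no change
surface: lezuidbilzio

cell ASPECT=fe, GRD=ki, CASE=ma, VEL=ak:
underlying: lezu-it-bil-mu-z
1. k -> g, t -> d / _ Z: fires at position(s) 6: lezuidbilmuz
2. f -> v, k -> g, p -> b, s -> z, t -> d / V _ V: no change
surface: lezuidbilmuz


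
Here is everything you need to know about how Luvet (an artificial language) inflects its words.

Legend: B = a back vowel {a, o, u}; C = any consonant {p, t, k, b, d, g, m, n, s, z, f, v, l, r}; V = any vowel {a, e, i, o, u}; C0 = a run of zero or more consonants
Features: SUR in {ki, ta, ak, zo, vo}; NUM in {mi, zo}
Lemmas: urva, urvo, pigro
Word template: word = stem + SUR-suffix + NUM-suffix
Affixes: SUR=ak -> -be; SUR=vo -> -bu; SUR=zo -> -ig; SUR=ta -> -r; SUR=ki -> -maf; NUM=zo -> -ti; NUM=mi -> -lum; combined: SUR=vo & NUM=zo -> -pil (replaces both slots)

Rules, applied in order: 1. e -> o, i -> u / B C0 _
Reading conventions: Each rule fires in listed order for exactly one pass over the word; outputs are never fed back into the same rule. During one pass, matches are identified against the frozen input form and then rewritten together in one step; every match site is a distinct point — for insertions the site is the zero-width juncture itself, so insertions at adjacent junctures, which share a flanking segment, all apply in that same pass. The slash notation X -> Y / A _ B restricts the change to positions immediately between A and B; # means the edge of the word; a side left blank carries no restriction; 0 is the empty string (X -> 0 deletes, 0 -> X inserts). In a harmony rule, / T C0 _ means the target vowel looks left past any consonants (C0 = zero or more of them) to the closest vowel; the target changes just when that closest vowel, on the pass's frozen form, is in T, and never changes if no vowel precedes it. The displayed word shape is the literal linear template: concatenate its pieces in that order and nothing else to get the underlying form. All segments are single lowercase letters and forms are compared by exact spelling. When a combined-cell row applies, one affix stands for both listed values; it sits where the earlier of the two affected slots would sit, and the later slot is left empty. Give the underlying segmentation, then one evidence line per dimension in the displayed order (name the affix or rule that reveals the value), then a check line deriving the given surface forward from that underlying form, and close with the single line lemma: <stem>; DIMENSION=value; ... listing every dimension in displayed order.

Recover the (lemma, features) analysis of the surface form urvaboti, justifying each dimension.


underlying: urva-be-ti
SUR=ak - signalled by the affix -be
NUM=zo - signalled by the affix -ti
check: urvabeti -> urvaboti
lemma: urva; SUR=ak; NUM=zo


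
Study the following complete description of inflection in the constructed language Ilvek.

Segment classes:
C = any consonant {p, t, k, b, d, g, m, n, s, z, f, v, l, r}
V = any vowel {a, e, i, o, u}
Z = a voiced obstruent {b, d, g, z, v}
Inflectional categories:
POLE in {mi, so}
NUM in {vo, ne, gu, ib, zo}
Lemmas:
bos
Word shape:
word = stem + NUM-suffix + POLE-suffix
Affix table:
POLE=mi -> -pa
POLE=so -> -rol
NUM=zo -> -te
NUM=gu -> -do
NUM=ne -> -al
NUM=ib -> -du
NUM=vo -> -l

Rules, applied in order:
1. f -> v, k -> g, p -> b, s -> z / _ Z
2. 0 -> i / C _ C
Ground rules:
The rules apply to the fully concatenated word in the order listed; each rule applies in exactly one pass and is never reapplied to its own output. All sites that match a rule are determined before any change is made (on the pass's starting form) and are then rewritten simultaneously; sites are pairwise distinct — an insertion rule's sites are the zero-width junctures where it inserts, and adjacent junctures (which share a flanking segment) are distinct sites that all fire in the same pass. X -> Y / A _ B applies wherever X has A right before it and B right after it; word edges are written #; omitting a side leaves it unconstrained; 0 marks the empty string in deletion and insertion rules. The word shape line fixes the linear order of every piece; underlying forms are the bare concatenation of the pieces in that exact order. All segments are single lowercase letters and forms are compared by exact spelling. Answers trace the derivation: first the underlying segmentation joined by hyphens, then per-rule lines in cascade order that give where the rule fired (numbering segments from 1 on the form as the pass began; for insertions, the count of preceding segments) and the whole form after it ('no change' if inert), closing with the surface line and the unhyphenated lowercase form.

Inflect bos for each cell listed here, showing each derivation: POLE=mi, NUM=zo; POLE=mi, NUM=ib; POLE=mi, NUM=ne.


cell POLE=mi, NUM=zo:
underlying: bos-te-pa
1. f -> v, k -> g, p -> b, s -> z / _ Z: no change
2. 0 -> i / C _ C: inserts after position(s) 3: bositepa
surface: bositepa

cell POLE=mi, NUM=ib:
underlying: bos-du-pa
1. f -> v, k -> g, p -> b, s -> z / _ Z: fires at position(s) 3: bozdupa
2. 0 -> i / C _ C: inserts after position(s) 3: bozidupa
surface: bozidupa

cell POLE=mi, NUM=ne:
underlying: bos-al-pa
1. f -> v, k -> g, p -> b, s -> z / _ Z: no change
2. 0 -> i / C _ C: inserts after position(s) 5: bosalipa
surface: bosalipa


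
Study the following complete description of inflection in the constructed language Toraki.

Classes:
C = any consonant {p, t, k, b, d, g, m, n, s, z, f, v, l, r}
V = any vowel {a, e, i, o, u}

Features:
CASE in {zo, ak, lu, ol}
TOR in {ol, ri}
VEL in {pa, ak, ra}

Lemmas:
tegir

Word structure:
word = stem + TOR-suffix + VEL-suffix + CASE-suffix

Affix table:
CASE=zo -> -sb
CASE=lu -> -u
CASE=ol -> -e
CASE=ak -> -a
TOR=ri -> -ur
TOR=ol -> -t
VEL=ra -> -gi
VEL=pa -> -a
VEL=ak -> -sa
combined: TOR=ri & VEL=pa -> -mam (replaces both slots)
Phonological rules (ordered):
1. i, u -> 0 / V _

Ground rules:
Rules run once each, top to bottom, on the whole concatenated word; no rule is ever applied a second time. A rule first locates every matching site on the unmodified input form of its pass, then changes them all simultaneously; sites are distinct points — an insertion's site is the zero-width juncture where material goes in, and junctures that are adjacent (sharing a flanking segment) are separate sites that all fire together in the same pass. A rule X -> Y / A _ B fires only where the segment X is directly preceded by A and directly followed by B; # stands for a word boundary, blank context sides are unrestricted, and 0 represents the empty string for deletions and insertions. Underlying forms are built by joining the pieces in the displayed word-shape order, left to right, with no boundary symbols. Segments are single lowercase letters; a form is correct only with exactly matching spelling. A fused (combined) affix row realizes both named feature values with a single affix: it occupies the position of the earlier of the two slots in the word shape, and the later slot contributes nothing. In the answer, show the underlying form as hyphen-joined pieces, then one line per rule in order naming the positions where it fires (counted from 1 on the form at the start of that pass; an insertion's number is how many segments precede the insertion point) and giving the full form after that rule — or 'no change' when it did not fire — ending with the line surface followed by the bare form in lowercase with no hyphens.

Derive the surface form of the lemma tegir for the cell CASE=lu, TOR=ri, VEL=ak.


underlying: tegir-ur-sa-u
1. i, u -> 0 / V _: fires at position(s) 10: tegirursa
surface: tegirursa


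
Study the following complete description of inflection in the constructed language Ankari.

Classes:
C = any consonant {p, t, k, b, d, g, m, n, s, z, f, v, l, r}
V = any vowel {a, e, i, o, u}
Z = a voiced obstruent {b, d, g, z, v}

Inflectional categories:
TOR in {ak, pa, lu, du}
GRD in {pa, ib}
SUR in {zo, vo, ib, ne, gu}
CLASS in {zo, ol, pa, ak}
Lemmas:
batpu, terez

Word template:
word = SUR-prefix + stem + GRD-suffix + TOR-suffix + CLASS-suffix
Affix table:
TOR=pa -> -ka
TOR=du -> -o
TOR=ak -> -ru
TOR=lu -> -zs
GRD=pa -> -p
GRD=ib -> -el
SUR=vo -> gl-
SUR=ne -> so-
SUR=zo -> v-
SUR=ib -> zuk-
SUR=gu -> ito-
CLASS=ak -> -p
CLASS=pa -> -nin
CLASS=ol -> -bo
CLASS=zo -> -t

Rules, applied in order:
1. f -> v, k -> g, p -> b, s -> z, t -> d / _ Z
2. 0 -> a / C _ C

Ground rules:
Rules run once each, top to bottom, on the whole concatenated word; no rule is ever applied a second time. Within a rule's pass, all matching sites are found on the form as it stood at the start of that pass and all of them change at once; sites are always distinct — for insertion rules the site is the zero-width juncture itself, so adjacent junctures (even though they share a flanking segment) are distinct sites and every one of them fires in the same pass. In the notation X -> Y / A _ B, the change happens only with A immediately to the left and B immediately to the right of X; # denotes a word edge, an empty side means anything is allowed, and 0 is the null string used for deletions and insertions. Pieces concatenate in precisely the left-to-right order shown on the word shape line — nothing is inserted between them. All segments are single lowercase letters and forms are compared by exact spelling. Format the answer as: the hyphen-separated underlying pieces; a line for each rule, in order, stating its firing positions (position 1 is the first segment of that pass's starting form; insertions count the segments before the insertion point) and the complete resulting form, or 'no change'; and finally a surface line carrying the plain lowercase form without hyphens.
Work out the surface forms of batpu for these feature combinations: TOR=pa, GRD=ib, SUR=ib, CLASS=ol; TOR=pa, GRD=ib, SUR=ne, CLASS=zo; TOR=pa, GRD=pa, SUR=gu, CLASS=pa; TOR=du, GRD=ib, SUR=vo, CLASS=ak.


cell TOR=pa, GRD=ib, SUR=ib, CLASS=ol:
underlying: zuk-batpu-el-ka-bo
1. f -> v, k -> g, p -> b, s -> z, t -> d / _ Z: fires at position(s) 3: zugbatpuelkabo
2. 0 -> a / C _ C: inserts after position(s) 3, 6, 10: zugabatapuelakabo
surface: zugabatapuelakabo

cell TOR=pa, GRD=ib, SUR=ne, CLASS=zo:
underlying: so-batpu-el-ka-t
1. f -> v, k -> g, p -> b, s -> z, t -> d / _ Z: no change
2. 0 -> a / C _ C: inserts after position(s) 5, 9: sobatapuelakat
surface: sobatapuelakat

cell TOR=pa, GRD=pa, SUR=gu, CLASS=pa:
underlying: ito-batpu-p-ka-nin
1. f -> v, k -> g, p -> b, s -> z, t -> d / _ Z: no change
2. 0 -> a / C _ C: inserts after position(s) 6, 9: itobatapupakanin
surface: itobatapupakanin

cell TOR=du, GRD=ib, SUR=vo, CLASS=ak:
underlying: gl-batpu-el-o-p
1. f -> v, k -> g, p -> b, s -> z, t -> d / _ Z: no change
2. 0 -> a / C _ C: inserts after position(s) 1, 2, 5: galabatapuelop
surface: galabatapuelop


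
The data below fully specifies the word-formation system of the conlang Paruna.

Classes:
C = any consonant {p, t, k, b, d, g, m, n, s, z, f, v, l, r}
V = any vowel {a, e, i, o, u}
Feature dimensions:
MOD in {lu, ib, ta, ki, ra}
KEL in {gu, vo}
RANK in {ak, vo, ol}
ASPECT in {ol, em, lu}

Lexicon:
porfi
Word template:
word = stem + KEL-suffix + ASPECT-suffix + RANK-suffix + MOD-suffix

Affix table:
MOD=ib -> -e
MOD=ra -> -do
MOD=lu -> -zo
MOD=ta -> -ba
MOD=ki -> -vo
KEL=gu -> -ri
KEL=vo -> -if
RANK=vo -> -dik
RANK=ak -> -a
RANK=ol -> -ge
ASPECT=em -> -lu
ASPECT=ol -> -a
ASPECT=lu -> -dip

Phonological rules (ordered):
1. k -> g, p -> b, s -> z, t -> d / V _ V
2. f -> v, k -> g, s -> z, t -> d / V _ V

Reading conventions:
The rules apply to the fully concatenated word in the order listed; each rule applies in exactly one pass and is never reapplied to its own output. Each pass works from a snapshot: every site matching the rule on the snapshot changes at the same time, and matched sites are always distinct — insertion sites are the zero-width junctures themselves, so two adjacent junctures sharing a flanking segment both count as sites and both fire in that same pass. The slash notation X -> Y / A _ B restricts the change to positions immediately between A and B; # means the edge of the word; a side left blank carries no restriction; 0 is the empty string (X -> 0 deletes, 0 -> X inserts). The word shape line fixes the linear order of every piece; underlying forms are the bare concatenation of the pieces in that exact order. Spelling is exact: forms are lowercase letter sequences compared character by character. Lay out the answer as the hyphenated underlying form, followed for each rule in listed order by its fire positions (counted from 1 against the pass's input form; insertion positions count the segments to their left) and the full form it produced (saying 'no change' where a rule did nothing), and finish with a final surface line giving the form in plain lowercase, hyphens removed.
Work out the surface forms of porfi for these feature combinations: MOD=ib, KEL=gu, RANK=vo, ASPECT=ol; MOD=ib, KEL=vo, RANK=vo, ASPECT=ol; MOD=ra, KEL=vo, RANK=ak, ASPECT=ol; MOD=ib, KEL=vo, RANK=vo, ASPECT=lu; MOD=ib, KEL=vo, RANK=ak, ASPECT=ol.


cell MOD=ib, KEL=gu, RANK=vo, ASPECT=ol:
underlying: porfi-ri-a-dik-e
1. k -> g, p -> b, s -> z, t -> d / V _ V: fires at position(s) 11: porfiriadige
2. f -> v, k -> g, s -> z, t -> d / V _ V: no change
surface: porfiriadige

cell MOD=ib, KEL=vo, RANK=vo, ASPECT=ol:
underlying: porfi-if-a-dik-e
1. k -> g, p -> b, s -> z, t -> d / V _ V: fires at position(s) 11: porfiifadige
2. f -> v, k -> g, s -> z, t -> d / V _ V: fires at position(s) 7: porfiivadige
surface: porfiivadige

cell MOD=ra, KEL=vo, RANK=ak, ASPECT=ol:
underlying: porfi-if-a-a-do
1. k -> g, p -> b, s -> z, t -> d / V _ V: no change
2. f -> v, k -> g, s -> z, t -> d / V _ V: fires at position(s) 7: porfiivaado
surface: porfiivaado

cell MOD=ib, KEL=vo, RANK=vo, ASPECT=lu:
underlying: porfi-if-dip-dik-e
1. k -> g, p -> b, s -> z, t -> d / V _ V: fires at position(s) 13: porfiifdipdige
2. f -> v, k -> g, s -> z, t -> d / V _ V: no change
surface: porfiifdipdige

cell MOD=ib, KEL=vo, RANK=ak, ASPECT=ol:
underlying: porfi-if-a-a-e
1. k -> g, p -> b, s -> z, t -> d / V _ V: no change
2. f -> v, k -> g, s -> z, t -> d / V _ V: fires at position(s) 7: porfiivaae
surface: porfiivaae


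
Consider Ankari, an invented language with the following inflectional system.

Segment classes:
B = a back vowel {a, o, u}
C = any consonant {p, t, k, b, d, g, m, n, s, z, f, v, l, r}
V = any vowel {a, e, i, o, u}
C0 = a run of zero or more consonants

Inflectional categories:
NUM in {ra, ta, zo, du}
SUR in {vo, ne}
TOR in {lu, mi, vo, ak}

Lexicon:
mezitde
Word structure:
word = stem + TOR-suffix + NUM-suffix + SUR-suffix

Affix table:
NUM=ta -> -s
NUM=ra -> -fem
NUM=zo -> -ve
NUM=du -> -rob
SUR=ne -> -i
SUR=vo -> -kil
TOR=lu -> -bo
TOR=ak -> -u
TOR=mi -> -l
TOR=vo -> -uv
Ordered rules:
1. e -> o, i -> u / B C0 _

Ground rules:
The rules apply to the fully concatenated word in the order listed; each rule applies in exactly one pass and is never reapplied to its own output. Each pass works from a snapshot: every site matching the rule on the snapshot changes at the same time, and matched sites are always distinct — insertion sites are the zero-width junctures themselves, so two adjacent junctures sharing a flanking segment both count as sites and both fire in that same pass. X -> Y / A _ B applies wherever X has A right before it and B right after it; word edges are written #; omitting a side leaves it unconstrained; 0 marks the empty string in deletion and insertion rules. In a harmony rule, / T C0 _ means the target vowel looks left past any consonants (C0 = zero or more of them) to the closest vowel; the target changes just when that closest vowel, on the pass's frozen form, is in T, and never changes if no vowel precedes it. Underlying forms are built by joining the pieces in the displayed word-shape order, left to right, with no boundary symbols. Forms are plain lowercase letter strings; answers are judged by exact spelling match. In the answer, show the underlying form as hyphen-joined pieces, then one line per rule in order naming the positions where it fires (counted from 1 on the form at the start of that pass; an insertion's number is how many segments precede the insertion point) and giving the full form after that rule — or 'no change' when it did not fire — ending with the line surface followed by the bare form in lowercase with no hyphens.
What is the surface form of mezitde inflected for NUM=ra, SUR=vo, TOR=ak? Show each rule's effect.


underlying: mezitde-u-fem-kil
1. e -> o, i -> u / B C0 _: fires at position(s) 10: mezitdeufomkil
surface: mezitdeufomkil


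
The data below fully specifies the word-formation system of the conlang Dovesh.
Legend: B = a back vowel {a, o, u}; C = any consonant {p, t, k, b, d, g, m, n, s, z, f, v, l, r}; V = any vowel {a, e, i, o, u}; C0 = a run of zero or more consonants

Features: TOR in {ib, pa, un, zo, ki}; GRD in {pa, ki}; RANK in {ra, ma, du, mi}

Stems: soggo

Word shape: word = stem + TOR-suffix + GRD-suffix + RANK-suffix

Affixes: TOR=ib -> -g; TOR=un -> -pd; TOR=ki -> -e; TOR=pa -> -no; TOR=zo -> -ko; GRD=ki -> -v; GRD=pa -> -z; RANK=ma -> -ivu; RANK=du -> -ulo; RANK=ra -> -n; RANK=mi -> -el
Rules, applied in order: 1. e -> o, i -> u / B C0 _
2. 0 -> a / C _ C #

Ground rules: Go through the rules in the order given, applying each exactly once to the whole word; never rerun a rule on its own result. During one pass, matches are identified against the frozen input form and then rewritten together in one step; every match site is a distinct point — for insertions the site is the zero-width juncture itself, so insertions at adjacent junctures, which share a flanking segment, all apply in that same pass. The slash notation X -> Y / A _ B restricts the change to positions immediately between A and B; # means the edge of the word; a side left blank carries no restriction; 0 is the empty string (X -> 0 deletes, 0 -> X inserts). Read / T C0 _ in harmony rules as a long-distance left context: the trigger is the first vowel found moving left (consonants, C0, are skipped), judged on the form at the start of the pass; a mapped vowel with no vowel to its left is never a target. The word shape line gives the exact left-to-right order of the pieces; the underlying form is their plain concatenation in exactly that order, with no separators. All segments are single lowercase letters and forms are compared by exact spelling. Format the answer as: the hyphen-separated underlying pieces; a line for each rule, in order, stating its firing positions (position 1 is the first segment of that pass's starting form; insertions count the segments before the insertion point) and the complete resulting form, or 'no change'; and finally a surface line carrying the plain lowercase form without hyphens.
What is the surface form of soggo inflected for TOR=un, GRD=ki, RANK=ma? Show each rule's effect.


underlying: soggo-pd-v-ivu
1. e -> o, i -> u / B C0 _: fires at position(s) 9: soggopdvuvu
2. 0 -> a / C _ C #: no change
surface: soggopdvuvu


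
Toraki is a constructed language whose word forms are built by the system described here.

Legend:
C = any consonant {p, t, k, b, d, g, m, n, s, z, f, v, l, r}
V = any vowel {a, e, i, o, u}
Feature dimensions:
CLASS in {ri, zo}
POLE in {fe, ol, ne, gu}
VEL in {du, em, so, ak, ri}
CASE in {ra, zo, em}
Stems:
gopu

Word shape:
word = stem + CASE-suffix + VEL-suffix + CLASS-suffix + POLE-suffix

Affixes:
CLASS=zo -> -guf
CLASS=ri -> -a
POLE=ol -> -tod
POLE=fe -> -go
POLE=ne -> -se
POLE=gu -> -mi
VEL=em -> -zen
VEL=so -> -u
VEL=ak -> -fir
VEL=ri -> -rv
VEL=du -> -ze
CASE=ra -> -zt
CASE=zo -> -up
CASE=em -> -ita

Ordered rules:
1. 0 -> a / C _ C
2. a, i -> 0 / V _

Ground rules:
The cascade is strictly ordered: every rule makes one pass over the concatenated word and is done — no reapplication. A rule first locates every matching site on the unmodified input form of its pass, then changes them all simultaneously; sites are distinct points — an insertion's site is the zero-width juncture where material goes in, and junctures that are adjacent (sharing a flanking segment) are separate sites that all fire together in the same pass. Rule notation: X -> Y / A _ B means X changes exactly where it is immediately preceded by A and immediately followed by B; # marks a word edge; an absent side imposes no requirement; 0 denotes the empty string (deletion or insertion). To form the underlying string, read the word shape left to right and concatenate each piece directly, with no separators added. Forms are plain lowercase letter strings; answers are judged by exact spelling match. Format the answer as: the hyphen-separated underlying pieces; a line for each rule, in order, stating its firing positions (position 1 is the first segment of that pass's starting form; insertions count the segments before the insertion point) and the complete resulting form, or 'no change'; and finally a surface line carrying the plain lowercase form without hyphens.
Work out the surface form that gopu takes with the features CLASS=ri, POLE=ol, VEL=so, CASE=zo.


underlying: gopu-up-u-a-tod
1. 0 -> a / C _ C: no change
2. a, i -> 0 / V _: fires at position(s) 8: gopuuputod
surface: gopuuputod


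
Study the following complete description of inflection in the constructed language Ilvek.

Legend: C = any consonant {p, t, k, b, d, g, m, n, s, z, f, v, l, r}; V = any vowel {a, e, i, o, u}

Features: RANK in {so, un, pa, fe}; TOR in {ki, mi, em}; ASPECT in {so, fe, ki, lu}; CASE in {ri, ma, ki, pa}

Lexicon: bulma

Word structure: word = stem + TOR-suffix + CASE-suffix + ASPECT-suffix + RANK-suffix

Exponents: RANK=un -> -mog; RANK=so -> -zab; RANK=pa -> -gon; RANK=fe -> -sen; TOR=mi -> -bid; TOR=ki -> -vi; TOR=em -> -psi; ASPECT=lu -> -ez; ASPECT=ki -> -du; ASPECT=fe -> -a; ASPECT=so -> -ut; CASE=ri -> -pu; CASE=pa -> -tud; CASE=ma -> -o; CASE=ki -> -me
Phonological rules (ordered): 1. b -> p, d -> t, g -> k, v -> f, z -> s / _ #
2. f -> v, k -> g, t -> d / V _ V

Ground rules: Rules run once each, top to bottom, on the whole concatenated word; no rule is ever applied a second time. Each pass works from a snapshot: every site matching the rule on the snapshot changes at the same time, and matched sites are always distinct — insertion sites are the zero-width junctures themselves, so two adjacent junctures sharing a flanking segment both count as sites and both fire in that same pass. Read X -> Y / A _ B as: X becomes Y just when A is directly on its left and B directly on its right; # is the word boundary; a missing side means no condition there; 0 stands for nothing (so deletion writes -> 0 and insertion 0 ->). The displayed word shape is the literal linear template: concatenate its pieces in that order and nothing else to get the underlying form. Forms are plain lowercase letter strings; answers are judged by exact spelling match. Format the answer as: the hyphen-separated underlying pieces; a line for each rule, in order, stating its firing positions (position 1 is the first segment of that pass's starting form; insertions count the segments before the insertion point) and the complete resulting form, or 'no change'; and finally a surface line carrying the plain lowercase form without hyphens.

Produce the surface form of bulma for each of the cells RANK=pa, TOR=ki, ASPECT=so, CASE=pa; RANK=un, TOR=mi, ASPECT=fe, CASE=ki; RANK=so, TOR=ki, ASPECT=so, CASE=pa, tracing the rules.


cell RANK=pa, TOR=ki, ASPECT=so, CASE=pa:
underlying: bulma-vi-tud-ut-gon
1. b -> p, d -> t, g -> k, v -> f, z -> s / _ #: no change
2. f -> v, k -> g, t -> d / V _ V: fires at position(s) 8: bulmavidudutgon
surface: bulmavidudutgon

cell RANK=un, TOR=mi, ASPECT=fe, CASE=ki:
underlying: bulma-bid-me-a-mog
1. b -> p, d -> t, g -> k, v -> f, z -> s / _ #: fires at position(s) 14: bulmabidmeamok
2. f -> v, k -> g, t -> d / V _ V: no change
surface: bulmabidmeamok

cell RANK=so, TOR=ki, ASPECT=so, CASE=pa:
underlying: bulma-vi-tud-ut-zab
1. b -> p, d -> t, g -> k, v -> f, z -> s / _ #: fires at position(s) 15: bulmavitudutzap
2. f -> v, k -> g, t -> d / V _ V: fires at position(s) 8: bulmavidudutzap
surface: bulmavidudutzap


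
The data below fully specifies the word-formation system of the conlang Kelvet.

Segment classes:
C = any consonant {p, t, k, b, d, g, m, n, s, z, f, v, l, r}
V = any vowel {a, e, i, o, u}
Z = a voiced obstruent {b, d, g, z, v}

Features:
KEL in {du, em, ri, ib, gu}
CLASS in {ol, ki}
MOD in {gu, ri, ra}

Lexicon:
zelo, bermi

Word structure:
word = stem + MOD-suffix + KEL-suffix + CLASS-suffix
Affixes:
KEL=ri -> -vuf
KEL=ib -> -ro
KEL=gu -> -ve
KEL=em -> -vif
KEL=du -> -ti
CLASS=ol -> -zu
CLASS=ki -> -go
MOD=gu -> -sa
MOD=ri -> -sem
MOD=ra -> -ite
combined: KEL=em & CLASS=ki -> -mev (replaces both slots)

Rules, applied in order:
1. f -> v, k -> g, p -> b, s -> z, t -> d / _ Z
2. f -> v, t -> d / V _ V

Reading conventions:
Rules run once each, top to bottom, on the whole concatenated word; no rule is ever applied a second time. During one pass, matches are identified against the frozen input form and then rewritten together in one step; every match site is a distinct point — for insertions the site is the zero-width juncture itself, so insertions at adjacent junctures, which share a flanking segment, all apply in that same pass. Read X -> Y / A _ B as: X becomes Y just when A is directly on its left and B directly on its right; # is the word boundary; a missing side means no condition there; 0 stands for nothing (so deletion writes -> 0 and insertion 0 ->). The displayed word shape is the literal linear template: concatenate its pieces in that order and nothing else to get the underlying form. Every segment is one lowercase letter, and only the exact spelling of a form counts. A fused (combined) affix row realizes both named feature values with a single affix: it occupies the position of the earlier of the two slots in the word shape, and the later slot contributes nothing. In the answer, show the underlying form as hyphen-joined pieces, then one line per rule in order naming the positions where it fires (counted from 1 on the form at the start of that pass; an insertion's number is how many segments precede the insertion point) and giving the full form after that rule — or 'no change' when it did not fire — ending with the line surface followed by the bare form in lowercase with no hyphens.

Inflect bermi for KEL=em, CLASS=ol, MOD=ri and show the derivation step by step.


underlying: bermi-sem-vif-zu
1. f -> v, k -> g, p -> b, s -> z, t -> d / _ Z: fires at position(s) 11: bermisemvivzu
2. f -> v, t -> d / V _ V: no change
surface: bermisemvivzu


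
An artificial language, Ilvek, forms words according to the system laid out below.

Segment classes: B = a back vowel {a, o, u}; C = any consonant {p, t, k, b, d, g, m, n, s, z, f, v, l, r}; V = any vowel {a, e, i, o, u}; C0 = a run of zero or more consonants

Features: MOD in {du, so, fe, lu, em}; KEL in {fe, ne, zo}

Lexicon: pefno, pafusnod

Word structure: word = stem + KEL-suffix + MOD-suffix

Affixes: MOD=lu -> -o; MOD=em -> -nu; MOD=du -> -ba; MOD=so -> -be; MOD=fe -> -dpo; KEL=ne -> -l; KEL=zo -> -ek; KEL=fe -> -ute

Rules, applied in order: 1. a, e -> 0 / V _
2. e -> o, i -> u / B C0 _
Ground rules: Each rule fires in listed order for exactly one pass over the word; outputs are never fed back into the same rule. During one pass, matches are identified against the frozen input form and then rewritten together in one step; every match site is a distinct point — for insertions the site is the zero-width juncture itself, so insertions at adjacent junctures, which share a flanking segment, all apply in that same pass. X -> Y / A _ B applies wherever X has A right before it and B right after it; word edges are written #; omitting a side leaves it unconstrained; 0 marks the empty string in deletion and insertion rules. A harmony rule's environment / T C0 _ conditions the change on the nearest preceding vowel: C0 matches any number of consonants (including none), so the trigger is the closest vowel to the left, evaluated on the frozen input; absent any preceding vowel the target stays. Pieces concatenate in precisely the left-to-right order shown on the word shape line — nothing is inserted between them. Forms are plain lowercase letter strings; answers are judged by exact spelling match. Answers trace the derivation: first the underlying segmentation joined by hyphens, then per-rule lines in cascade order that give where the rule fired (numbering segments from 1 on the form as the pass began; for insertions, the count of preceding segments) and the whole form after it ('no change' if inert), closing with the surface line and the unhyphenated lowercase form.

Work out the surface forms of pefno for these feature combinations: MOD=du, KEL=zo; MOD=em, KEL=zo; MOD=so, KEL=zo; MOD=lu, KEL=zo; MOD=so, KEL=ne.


cell MOD=du, KEL=zo:
underlying: pefno-ek-ba
1. a, e -> 0 / V _: fires at position(s) 6: pefnokba
2. e -> o, i -> u / B C0 _: no change
surface: pefnokba

cell MOD=em, KEL=zo:
underlying: pefno-ek-nu
1. a, e -> 0 / V _: fires at position(s) 6: pefnoknu
2. e -> o, i -> u / B C0 _: no change
surface: pefnoknu

cell MOD=so, KEL=zo:
underlying: pefno-ek-be
1. a, e -> 0 / V _: fires at position(s) 6: pefnokbe
2. e -> o, i -> u / B C0 _: fires at position(s) 8: pefnokbo
surface: pefnokbo

cell MOD=lu, KEL=zo:
underlying: pefno-ek-o
1. a, e -> 0 / V _: fires at position(s) 6: pefnoko
2. e -> o, i -> u / B C0 _: no change
surface: pefnoko

cell MOD=so, KEL=ne:
underlying: pefno-l-be
1. a, e -> 0 / V _: no change
2. e -> o, i -> u / B C0 _: fires at position(s) 8: pefnolbo
surface: pefnolbo


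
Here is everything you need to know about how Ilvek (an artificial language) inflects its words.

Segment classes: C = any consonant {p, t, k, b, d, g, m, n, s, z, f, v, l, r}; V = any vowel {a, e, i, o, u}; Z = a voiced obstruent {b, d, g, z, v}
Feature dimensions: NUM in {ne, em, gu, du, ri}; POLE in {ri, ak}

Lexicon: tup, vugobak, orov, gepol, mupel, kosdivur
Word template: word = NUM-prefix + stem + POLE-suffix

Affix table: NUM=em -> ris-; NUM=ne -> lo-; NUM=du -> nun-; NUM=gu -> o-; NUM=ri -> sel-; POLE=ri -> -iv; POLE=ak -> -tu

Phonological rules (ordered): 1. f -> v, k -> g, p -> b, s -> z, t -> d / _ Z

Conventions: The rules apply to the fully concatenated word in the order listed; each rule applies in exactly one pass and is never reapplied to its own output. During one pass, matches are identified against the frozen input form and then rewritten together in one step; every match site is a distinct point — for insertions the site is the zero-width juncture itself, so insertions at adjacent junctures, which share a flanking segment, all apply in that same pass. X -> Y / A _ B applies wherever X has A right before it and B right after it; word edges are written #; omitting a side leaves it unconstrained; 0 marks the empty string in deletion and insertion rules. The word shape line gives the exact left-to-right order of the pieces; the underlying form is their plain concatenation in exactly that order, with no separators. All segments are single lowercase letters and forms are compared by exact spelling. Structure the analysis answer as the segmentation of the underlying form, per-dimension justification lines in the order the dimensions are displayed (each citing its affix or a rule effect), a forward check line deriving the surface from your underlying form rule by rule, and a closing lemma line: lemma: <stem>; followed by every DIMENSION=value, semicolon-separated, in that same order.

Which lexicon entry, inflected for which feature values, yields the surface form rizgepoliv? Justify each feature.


underlying: ris-gepol-iv
NUM=em - signalled by the affix ris-
POLE=ri - signalled by the affix -iv
check: risgepoliv -> rizgepoliv
lemma: gepol; NUM=em; POLE=ri
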